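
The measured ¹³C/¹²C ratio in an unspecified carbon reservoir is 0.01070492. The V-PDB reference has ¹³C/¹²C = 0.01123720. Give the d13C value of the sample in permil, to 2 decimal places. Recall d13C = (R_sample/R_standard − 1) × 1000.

-47.37 permil

d13C = (R_sample / R_standard − 1) × 1000
R_sample / R_standard = 0.01070492 / 0.01123720 = 0.952632
d13C = (0.952632 − 1) × 1000 = -47.368 permil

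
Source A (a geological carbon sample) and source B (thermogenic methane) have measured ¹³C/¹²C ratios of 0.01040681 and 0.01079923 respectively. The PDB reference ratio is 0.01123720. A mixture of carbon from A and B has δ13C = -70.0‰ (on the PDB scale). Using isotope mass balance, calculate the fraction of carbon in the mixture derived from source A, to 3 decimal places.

0.888

δ_A = (0.01040681/0.01123720 − 1)×1000 = (0.926103 − 1)×1000 = -73.897‰
δ_B = (0.01079923/0.01123720 − 1)×1000 = (0.961025 − 1)×1000 = -38.975‰
f_A = (δ_mix − δ_B)/(δ_A − δ_B) = (-70.0 − (-38.975))/(-73.897 − (-38.975))
f_A = -31.025 / -34.922 = 0.8884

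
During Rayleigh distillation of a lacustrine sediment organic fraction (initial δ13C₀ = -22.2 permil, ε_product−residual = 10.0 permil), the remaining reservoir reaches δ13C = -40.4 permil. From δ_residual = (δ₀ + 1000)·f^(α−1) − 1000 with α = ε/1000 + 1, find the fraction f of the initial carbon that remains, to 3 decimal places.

0.153

α − 1 = ε/1000 = 0.0100
(δ_res + 1000)/(δ₀ + 1000) = (-40.4 + 1000)/(-22.2 + 1000) = 959.6/977.8 = 0.981387
f = 0.981387^(1/0.0100) = exp(ln(0.981387)/0.0100) = exp(-0.01879/0.0100)
f = exp(-1.8789) = 0.1528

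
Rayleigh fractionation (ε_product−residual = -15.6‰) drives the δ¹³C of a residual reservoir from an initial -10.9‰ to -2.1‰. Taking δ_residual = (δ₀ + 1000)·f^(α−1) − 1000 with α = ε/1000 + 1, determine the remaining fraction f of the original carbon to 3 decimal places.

0.567

α − 1 = ε/1000 = -0.0156
(δ_res + 1000)/(δ₀ + 1000) = (-2.1 + 1000)/(-10.9 + 1000) = 997.9/989.1 = 1.008897
f = 1.008897^(1/-0.0156) = exp(ln(1.008897)/-0.0156) = exp(0.00886/-0.0156)
f = exp(-0.5678) = 0.5668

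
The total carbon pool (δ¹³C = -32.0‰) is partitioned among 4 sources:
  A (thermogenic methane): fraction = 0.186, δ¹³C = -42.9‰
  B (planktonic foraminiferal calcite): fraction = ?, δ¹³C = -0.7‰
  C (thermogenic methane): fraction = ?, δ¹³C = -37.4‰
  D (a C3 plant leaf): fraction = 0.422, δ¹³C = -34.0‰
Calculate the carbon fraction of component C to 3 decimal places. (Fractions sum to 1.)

Let f_C and f_B be the unknown fractions; fractions sum to 1 so f_C + f_B = 0.392.
Mass balance: Σ fᵢ·δᵢ = δ_bulk ⇒ f_C·(-37.4) + f_B·(-0.7) = -32.0 − (-22.327) = -9.673
Substitute f_B = 0.392 − f_C:
f_C·(-37.4 − -0.7) = -9.673 − 0.392×(-0.7) = -9.398
f_C = -9.398 / -36.7 = 0.2561

0.256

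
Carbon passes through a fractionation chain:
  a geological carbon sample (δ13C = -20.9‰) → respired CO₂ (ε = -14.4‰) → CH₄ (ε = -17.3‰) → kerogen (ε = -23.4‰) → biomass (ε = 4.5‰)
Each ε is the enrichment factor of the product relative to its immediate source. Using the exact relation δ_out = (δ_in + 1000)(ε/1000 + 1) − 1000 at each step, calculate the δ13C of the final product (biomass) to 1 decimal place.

step 1: δ = (-20.90 + 1000)·(-14.4/1000 + 1) − 1000 = -35.00‰
step 2: δ = (-35.00 + 1000)·(-17.3/1000 + 1) − 1000 = -51.69‰
step 3: δ = (-51.69 + 1000)·(-23.4/1000 + 1) − 1000 = -73.88‰
step 4: δ = (-73.88 + 1000)·(4.5/1000 + 1) − 1000 = -69.72‰

-69.7‰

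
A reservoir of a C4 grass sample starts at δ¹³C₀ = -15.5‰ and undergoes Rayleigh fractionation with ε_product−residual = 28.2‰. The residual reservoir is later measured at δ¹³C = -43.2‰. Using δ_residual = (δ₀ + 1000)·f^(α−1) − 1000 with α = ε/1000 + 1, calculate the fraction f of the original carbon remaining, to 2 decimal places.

α − 1 = ε/1000 = 0.0282
(δ_res + 1000)/(δ₀ + 1000) = (-43.2 + 1000)/(-15.5 + 1000) = 956.8/984.5 = 0.971864
f = 0.971864^(1/0.0282) = exp(ln(0.971864)/0.0282) = exp(-0.02854/0.0282)
f = exp(-1.0120) = 0.3635

0.36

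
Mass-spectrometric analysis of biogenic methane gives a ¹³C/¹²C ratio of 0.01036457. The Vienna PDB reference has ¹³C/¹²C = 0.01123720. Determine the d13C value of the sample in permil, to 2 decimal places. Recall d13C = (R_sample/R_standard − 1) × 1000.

-77.66 permil

d13C = (R_sample / R_standard − 1) × 1000
R_sample / R_standard = 0.01036457 / 0.01123720 = 0.922345
d13C = (0.922345 − 1) × 1000 = -77.655 permil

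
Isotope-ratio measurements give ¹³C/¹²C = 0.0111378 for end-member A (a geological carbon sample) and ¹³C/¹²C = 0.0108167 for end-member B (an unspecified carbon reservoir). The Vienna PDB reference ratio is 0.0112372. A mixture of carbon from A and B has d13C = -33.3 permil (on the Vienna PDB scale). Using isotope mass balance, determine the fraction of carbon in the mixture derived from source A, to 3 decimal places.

0.144

δ_A = (0.0111378/0.0112372 − 1)×1000 = (0.991154 − 1)×1000 = -8.846 permil
δ_B = (0.0108167/0.0112372 − 1)×1000 = (0.962580 − 1)×1000 = -37.420 permil
f_A = (δ_mix − δ_B)/(δ_A − δ_B) = (-33.3 − (-37.420))/(-8.846 − (-37.420))
f_A = 4.120 / 28.575 = 0.1442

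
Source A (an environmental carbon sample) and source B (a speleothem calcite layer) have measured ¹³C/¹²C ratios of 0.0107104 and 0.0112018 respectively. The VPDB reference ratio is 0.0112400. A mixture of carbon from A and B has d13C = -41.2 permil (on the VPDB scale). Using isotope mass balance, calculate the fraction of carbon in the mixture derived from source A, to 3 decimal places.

0.865

δ_A = (0.0107104/0.0112400 − 1)×1000 = (0.952883 − 1)×1000 = -47.117 permil
δ_B = (0.0112018/0.0112400 − 1)×1000 = (0.996601 − 1)×1000 = -3.399 permil
f_A = (δ_mix − δ_B)/(δ_A − δ_B) = (-41.2 − (-3.399))/(-47.117 − (-3.399))
f_A = -37.801 / -43.719 = 0.8646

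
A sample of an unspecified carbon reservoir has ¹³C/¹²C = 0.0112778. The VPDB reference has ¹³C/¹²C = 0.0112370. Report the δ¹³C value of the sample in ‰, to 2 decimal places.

3.63‰

δ¹³C = (R_sample / R_standard − 1) × 1000
R_sample / R_standard = 0.0112778 / 0.0112370 = 1.003631
δ¹³C = (1.003631 − 1) × 1000 = 3.631‰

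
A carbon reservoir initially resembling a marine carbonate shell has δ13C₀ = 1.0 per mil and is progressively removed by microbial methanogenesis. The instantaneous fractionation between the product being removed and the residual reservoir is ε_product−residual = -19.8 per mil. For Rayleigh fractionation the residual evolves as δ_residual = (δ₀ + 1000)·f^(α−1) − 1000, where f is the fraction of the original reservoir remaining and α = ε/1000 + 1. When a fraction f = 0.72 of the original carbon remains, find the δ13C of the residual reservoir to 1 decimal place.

Rayleigh residual: δ_res = (δ₀ + 1000)·f^(α−1) − 1000
α = ε/1000 + 1 = 0.98020, so α − 1 = -0.01980
f^(α−1) = 0.72^(-0.01980) = 1.006526
δ_res = (1.0 + 1000) × 1.006526 − 1000 = 1007.532 − 1000 = 7.53 per mil

7.5 per mil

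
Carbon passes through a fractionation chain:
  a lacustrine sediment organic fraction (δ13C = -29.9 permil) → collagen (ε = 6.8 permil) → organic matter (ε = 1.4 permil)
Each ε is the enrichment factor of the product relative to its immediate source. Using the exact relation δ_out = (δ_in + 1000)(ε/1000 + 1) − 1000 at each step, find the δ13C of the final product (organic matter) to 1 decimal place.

-21.9 permil

step 1: δ = (-29.90 + 1000)·(6.8/1000 + 1) − 1000 = -23.30 permil
step 2: δ = (-23.30 + 1000)·(1.4/1000 + 1) − 1000 = -21.94 permil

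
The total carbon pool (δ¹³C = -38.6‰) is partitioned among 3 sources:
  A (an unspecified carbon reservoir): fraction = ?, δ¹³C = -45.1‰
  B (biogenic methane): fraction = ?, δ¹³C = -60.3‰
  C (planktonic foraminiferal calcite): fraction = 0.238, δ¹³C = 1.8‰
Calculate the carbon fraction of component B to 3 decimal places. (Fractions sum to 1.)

Let f_B and f_A be the unknown fractions; fractions sum to 1 so f_B + f_A = 0.762.
Mass balance: Σ fᵢ·δᵢ = δ_bulk ⇒ f_B·(-60.3) + f_A·(-45.1) = -38.6 − (0.428) = -39.028
Substitute f_A = 0.762 − f_B:
f_B·(-60.3 − -45.1) = -39.028 − 0.762×(-45.1) = -4.662
f_B = -4.662 / -15.2 = 0.3067

0.307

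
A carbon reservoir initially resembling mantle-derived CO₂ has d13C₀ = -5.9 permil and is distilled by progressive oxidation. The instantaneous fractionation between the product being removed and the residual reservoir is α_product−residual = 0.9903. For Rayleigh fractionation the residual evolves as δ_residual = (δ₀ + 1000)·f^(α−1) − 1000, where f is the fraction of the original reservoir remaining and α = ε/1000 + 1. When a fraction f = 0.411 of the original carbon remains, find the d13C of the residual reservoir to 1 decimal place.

2.7 permil

Rayleigh residual: δ_res = (δ₀ + 1000)·f^(α−1) − 1000
α − 1 = -0.00970
f^(α−1) = 0.411^(-0.00970) = 1.008662
δ_res = (-5.9 + 1000) × 1.008662 − 1000 = 1002.711 − 1000 = 2.71 permil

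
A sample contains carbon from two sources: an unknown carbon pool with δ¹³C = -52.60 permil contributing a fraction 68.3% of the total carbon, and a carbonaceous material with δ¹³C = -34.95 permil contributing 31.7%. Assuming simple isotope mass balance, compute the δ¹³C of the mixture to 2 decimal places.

-47.00 permil

δ_mix = f_A·δ_A + f_B·δ_B
δ_mix = 0.683 × (-52.60) + 0.317 × (-34.95)
δ_mix = -35.926 + -11.079 = -47.005 permil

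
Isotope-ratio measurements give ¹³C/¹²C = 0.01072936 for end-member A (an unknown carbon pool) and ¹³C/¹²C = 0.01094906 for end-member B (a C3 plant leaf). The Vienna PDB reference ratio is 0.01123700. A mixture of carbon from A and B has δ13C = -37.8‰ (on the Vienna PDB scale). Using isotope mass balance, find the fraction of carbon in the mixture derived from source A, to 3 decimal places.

δ_A = (0.01072936/0.01123700 − 1)×1000 = (0.954824 − 1)×1000 = -45.176‰
δ_B = (0.01094906/0.01123700 − 1)×1000 = (0.974376 − 1)×1000 = -25.624‰
f_A = (δ_mix − δ_B)/(δ_A − δ_B) = (-37.8 − (-25.624))/(-45.176 − (-25.624))
f_A = -12.176 / -19.551 = 0.6228

0.623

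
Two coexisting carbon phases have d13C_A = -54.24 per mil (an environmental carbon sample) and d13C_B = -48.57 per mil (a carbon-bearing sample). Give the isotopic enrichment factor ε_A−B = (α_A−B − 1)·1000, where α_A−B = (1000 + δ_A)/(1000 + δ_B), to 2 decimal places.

-5.96 per mil

α_A−B = (1000 + -54.24) / (1000 + -48.57) = 945.76 / 951.43 = 0.994041
ε_A−B = (0.994041 − 1) × 1000 = -5.959 per mil
(The approximation ε ≈ δ_A − δ_B would give -5.67 per mil.)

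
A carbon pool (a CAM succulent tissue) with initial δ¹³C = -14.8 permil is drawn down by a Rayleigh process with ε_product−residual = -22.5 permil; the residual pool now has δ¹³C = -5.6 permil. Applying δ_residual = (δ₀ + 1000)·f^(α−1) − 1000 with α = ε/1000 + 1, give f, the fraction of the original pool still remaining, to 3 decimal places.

α − 1 = ε/1000 = -0.0225
(δ_res + 1000)/(δ₀ + 1000) = (-5.6 + 1000)/(-14.8 + 1000) = 994.4/985.2 = 1.009338
f = 1.009338^(1/-0.0225) = exp(ln(1.009338)/-0.0225) = exp(0.00929/-0.0225)
f = exp(-0.4131) = 0.6616

0.662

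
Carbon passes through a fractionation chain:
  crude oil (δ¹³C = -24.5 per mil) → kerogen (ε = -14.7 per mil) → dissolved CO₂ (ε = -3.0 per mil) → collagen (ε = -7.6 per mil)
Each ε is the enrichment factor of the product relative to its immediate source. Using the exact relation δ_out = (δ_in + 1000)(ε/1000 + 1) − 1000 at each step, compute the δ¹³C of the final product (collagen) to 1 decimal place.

step 1: δ = (-24.50 + 1000)·(-14.7/1000 + 1) − 1000 = -38.84 per mil
step 2: δ = (-38.84 + 1000)·(-3.0/1000 + 1) − 1000 = -41.72 per mil
step 3: δ = (-41.72 + 1000)·(-7.6/1000 + 1) − 1000 = -49.01 per mil

-49.0 per mil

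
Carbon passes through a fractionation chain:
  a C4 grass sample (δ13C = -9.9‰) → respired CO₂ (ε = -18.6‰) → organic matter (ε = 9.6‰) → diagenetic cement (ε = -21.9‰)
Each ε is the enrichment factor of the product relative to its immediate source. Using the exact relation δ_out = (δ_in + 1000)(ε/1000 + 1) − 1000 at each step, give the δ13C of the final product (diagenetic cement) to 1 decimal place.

step 1: δ = (-9.90 + 1000)·(-18.6/1000 + 1) − 1000 = -28.32‰
step 2: δ = (-28.32 + 1000)·(9.6/1000 + 1) − 1000 = -18.99‰
step 3: δ = (-18.99 + 1000)·(-21.9/1000 + 1) − 1000 = -40.47‰

-40.5‰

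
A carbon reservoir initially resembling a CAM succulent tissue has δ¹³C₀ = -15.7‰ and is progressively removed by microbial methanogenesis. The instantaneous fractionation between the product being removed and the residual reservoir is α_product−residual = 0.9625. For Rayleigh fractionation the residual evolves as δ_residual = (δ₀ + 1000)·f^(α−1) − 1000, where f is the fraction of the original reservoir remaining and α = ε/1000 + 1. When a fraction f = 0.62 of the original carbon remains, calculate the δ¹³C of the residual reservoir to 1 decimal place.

Rayleigh residual: δ_res = (δ₀ + 1000)·f^(α−1) − 1000
α − 1 = -0.03750
f^(α−1) = 0.62^(-0.03750) = 1.018088
δ_res = (-15.7 + 1000) × 1.018088 − 1000 = 1002.104 − 1000 = 2.10‰

2.1‰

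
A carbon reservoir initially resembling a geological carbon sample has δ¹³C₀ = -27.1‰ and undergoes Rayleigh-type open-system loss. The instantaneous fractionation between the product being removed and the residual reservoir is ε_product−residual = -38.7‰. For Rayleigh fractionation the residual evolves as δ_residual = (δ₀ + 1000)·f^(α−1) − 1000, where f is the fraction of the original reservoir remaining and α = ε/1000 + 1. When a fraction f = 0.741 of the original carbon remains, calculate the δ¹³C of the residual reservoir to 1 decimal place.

-15.7‰

Rayleigh residual: δ_res = (δ₀ + 1000)·f^(α−1) − 1000
α = ε/1000 + 1 = 0.96130, so α − 1 = -0.03870
f^(α−1) = 0.741^(-0.03870) = 1.011668
δ_res = (-27.1 + 1000) × 1.011668 − 1000 = 984.252 − 1000 = -15.75‰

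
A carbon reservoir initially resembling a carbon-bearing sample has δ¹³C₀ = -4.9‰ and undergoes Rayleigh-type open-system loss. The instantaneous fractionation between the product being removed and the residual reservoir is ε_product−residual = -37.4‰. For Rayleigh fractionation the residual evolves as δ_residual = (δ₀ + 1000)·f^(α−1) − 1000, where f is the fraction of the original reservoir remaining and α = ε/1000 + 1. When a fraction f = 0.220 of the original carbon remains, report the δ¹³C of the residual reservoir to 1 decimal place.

53.1‰

Rayleigh residual: δ_res = (δ₀ + 1000)·f^(α−1) − 1000
α = ε/1000 + 1 = 0.96260, so α − 1 = -0.03740
f^(α−1) = 0.220^(-0.03740) = 1.058262
δ_res = (-4.9 + 1000) × 1.058262 − 1000 = 1053.077 − 1000 = 53.08‰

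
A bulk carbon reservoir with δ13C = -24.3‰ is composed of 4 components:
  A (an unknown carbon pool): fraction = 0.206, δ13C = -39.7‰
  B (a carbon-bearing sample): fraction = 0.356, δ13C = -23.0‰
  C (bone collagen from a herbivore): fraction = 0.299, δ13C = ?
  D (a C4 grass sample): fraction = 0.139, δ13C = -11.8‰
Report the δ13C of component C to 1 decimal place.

Isotope mass balance: δ_bulk = Σ fᵢ·δᵢ.
-24.3 = 0.206×(-39.7) + 0.356×(-23.0) + 0.299×δ_C + 0.139×(-11.8)
0.299·δ_C = -24.3 − (-18.006) = -6.294
δ_C = -6.294 / 0.299 = -21.05‰

-21.0‰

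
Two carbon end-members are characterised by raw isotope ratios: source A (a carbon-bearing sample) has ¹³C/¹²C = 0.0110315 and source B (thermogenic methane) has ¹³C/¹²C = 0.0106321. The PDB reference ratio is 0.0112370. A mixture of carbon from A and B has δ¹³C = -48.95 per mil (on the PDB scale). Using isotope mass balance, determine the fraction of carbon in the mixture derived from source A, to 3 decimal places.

δ_A = (0.0110315/0.0112370 − 1)×1000 = (0.981712 − 1)×1000 = -18.288 per mil
δ_B = (0.0106321/0.0112370 − 1)×1000 = (0.946169 − 1)×1000 = -53.831 per mil
f_A = (δ_mix − δ_B)/(δ_A − δ_B) = (-48.95 − (-53.831))/(-18.288 − (-53.831))
f_A = 4.881 / 35.543 = 0.1373

0.137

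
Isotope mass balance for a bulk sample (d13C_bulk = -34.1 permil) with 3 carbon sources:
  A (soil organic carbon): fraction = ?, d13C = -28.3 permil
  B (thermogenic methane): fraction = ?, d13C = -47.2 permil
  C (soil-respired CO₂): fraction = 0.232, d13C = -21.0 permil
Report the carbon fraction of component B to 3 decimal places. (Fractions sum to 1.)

Let f_B and f_A be the unknown fractions; fractions sum to 1 so f_B + f_A = 0.768.
Mass balance: Σ fᵢ·δᵢ = δ_bulk ⇒ f_B·(-47.2) + f_A·(-28.3) = -34.1 − (-4.872) = -29.228
Substitute f_A = 0.768 − f_B:
f_B·(-47.2 − -28.3) = -29.228 − 0.768×(-28.3) = -7.494
f_B = -7.494 / -18.9 = 0.3965

0.396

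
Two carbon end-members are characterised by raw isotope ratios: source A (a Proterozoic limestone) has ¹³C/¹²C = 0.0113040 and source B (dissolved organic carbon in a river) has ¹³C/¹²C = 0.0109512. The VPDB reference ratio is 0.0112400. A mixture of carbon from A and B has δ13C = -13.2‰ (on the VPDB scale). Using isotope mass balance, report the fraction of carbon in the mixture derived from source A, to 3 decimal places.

0.398

δ_A = (0.0113040/0.0112400 − 1)×1000 = (1.005694 − 1)×1000 = 5.694‰
δ_B = (0.0109512/0.0112400 − 1)×1000 = (0.974306 − 1)×1000 = -25.694‰
f_A = (δ_mix − δ_B)/(δ_A − δ_B) = (-13.2 − (-25.694))/(5.694 − (-25.694))
f_A = 12.494 / 31.388 = 0.3980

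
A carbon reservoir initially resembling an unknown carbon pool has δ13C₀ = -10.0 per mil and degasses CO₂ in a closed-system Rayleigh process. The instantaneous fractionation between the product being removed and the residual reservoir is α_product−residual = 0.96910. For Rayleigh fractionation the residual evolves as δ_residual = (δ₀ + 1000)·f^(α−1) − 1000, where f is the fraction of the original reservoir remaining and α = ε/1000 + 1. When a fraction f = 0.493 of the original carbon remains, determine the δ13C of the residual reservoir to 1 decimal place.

11.9 per mil

Rayleigh residual: δ_res = (δ₀ + 1000)·f^(α−1) − 1000
α − 1 = -0.03090
f^(α−1) = 0.493^(-0.03090) = 1.022094
δ_res = (-10.0 + 1000) × 1.022094 − 1000 = 1011.874 − 1000 = 11.87 per mil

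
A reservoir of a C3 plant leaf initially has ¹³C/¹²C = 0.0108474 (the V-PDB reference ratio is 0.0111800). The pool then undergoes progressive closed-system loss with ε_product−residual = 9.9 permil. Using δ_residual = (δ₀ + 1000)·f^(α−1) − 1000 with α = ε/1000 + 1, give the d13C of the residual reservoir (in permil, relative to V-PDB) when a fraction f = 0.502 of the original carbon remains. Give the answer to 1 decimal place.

-36.3 permil

δ₀ = (0.0108474/0.0111800 − 1)×1000 = (0.970250 − 1)×1000 = -29.750 permil
α − 1 = ε/1000 = 0.0099
f^(α−1) = 0.502^(0.0099) = 0.993201
δ_res = (-29.750 + 1000) × 0.993201 − 1000 = 963.653 − 1000 = -36.35 permil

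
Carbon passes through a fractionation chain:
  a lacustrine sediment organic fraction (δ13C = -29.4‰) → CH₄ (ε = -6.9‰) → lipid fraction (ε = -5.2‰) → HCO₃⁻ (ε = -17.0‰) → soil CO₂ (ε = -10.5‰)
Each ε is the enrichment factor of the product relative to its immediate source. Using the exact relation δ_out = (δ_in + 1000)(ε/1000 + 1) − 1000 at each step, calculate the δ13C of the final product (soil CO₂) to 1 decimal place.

-67.3‰

step 1: δ = (-29.40 + 1000)·(-6.9/1000 + 1) − 1000 = -36.10‰
step 2: δ = (-36.10 + 1000)·(-5.2/1000 + 1) − 1000 = -41.11‰
step 3: δ = (-41.11 + 1000)·(-17.0/1000 + 1) − 1000 = -57.41‰
step 4: δ = (-57.41 + 1000)·(-10.5/1000 + 1) − 1000 = -67.31‰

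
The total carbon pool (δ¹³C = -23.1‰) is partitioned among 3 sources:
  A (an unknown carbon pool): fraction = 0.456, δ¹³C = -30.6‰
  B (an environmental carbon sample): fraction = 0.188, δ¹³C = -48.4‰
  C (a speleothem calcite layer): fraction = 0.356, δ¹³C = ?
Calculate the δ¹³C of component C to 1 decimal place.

Isotope mass balance: δ_bulk = Σ fᵢ·δᵢ.
-23.1 = 0.456×(-30.6) + 0.188×(-48.4) + 0.356×δ_C
0.356·δ_C = -23.1 − (-23.053) = -0.047
δ_C = -0.047 / 0.356 = -0.13‰

-0.1‰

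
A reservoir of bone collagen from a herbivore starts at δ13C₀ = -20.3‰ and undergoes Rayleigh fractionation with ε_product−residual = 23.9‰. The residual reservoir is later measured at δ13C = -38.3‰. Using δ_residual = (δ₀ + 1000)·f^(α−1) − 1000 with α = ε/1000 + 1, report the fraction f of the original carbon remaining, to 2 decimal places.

α − 1 = ε/1000 = 0.0239
(δ_res + 1000)/(δ₀ + 1000) = (-38.3 + 1000)/(-20.3 + 1000) = 961.7/979.7 = 0.981627
f = 0.981627^(1/0.0239) = exp(ln(0.981627)/0.0239) = exp(-0.01854/0.0239)
f = exp(-0.7759) = 0.4603

0.46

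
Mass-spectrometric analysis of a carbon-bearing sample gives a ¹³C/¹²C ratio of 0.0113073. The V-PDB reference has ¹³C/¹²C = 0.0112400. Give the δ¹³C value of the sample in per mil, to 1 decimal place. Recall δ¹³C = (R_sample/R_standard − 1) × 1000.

δ¹³C = (R_sample / R_standard − 1) × 1000
R_sample / R_standard = 0.0113073 / 0.0112400 = 1.005988
δ¹³C = (1.005988 − 1) × 1000 = 5.99 per mil

6.0 per mil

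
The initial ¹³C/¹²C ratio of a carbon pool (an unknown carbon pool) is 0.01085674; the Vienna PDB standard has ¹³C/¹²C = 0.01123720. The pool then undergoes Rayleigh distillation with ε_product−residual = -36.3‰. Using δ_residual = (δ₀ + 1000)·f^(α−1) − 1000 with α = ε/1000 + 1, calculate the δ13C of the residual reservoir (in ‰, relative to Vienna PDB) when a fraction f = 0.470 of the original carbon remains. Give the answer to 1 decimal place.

-7.0‰

δ₀ = (0.01085674/0.01123720 − 1)×1000 = (0.966143 − 1)×1000 = -33.857‰
α − 1 = ε/1000 = -0.0363
f^(α−1) = 0.470^(-0.0363) = 1.027786
δ_res = (-33.857 + 1000) × 1.027786 − 1000 = 992.988 − 1000 = -7.01‰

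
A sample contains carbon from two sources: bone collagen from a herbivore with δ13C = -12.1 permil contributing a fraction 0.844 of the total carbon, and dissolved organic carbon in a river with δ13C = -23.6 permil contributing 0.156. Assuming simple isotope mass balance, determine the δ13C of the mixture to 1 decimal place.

δ_mix = f_A·δ_A + f_B·δ_B
δ_mix = 0.844 × (-12.1) + 0.156 × (-23.6)
δ_mix = -10.21 + -3.68 = -13.89 permil

-13.9 permil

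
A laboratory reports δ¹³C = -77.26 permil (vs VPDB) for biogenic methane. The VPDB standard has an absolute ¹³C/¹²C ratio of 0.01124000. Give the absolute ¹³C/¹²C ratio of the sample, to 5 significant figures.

0.010372

R_sample = R_standard × (δ¹³C/1000 + 1)
R_sample = 0.01124000 × (-77.26/1000 + 1) = 0.01124000 × 0.922740
R_sample = 0.0103716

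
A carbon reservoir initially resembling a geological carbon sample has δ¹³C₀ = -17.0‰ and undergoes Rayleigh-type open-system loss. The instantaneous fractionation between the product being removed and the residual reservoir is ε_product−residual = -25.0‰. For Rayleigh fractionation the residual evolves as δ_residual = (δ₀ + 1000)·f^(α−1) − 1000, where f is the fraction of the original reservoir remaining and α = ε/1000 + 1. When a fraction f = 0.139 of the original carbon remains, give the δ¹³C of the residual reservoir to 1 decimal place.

32.7‰

Rayleigh residual: δ_res = (δ₀ + 1000)·f^(α−1) − 1000
α = ε/1000 + 1 = 0.97500, so α − 1 = -0.02500
f^(α−1) = 0.139^(-0.02500) = 1.050569
δ_res = (-17.0 + 1000) × 1.050569 − 1000 = 1032.709 − 1000 = 32.71‰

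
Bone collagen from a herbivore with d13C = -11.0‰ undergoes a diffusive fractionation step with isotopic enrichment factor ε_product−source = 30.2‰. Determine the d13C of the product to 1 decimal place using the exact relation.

18.9‰

Exactly, δ_product = (δ_source + 1000)·(ε/1000 + 1) − 1000.
δ_product = (-11.0 + 1000) × (30.2/1000 + 1) − 1000
δ_product = 18.87‰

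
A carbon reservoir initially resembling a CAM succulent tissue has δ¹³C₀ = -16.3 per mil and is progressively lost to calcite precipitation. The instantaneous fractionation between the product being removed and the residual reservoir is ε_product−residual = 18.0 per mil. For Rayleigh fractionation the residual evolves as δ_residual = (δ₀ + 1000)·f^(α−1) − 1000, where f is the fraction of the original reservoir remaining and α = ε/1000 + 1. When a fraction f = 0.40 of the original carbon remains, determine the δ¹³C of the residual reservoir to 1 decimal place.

Rayleigh residual: δ_res = (δ₀ + 1000)·f^(α−1) − 1000
α = ε/1000 + 1 = 1.01800, so α − 1 = 0.01800
f^(α−1) = 0.40^(0.01800) = 0.983642
δ_res = (-16.3 + 1000) × 0.983642 − 1000 = 967.609 − 1000 = -32.39 per mil

-32.4 per mil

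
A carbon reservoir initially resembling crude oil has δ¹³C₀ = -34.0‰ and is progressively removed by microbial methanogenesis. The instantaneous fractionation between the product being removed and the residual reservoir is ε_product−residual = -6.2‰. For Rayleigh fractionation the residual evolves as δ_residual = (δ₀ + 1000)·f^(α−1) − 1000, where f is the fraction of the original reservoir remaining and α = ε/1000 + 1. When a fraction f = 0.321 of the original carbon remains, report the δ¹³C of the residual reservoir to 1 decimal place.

Rayleigh residual: δ_res = (δ₀ + 1000)·f^(α−1) − 1000
α = ε/1000 + 1 = 0.99380, so α − 1 = -0.00620
f^(α−1) = 0.321^(-0.00620) = 1.007070
δ_res = (-34.0 + 1000) × 1.007070 − 1000 = 972.830 − 1000 = -27.17‰

-27.2‰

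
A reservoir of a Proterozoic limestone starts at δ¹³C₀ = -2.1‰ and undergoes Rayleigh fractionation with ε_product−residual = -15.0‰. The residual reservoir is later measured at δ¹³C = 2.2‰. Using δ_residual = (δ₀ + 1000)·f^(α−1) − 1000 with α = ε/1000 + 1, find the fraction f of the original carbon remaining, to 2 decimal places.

0.75

α − 1 = ε/1000 = -0.0150
(δ_res + 1000)/(δ₀ + 1000) = (2.2 + 1000)/(-2.1 + 1000) = 1002.2/997.9 = 1.004309
f = 1.004309^(1/-0.0150) = exp(ln(1.004309)/-0.0150) = exp(0.00430/-0.0150)
f = exp(-0.2867) = 0.7508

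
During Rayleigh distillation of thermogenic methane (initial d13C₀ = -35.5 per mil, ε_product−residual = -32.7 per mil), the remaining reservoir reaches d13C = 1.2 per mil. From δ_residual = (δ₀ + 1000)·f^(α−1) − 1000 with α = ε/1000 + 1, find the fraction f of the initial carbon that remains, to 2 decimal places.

0.32

α − 1 = ε/1000 = -0.0327
(δ_res + 1000)/(δ₀ + 1000) = (1.2 + 1000)/(-35.5 + 1000) = 1001.2/964.5 = 1.038051
f = 1.038051^(1/-0.0327) = exp(ln(1.038051)/-0.0327) = exp(0.03734/-0.0327)
f = exp(-1.1420) = 0.3192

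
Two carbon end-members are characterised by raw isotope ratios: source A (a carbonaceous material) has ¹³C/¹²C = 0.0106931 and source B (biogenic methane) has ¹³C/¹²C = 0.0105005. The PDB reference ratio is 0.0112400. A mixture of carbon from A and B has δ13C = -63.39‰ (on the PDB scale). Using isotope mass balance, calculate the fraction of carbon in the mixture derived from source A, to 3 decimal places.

δ_A = (0.0106931/0.0112400 − 1)×1000 = (0.951343 − 1)×1000 = -48.657‰
δ_B = (0.0105005/0.0112400 − 1)×1000 = (0.934208 − 1)×1000 = -65.792‰
f_A = (δ_mix − δ_B)/(δ_A − δ_B) = (-63.39 − (-65.792))/(-48.657 − (-65.792))
f_A = 2.402 / 17.135 = 0.1402

0.140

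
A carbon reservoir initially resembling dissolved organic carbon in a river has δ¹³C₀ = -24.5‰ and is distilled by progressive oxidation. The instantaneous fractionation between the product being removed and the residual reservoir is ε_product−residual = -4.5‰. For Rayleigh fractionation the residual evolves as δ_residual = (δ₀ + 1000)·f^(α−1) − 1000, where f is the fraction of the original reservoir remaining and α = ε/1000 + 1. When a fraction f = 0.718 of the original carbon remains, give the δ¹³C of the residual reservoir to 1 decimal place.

-23.0‰

Rayleigh residual: δ_res = (δ₀ + 1000)·f^(α−1) − 1000
α = ε/1000 + 1 = 0.99550, so α − 1 = -0.00450
f^(α−1) = 0.718^(-0.00450) = 1.001492
δ_res = (-24.5 + 1000) × 1.001492 − 1000 = 976.955 − 1000 = -23.04‰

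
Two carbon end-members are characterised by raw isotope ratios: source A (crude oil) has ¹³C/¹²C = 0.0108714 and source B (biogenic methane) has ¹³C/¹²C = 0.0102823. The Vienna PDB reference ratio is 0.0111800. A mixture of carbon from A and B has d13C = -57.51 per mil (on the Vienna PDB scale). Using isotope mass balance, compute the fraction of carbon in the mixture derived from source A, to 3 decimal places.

δ_A = (0.0108714/0.0111800 − 1)×1000 = (0.972397 − 1)×1000 = -27.603 per mil
δ_B = (0.0102823/0.0111800 − 1)×1000 = (0.919705 − 1)×1000 = -80.295 per mil
f_A = (δ_mix − δ_B)/(δ_A − δ_B) = (-57.51 − (-80.295))/(-27.603 − (-80.295))
f_A = 22.785 / 52.692 = 0.4324

0.432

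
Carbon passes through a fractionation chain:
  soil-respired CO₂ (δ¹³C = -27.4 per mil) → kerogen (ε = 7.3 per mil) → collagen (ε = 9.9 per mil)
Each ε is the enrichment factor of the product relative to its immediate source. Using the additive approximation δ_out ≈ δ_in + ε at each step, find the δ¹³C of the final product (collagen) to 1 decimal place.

-10.2 per mil

step 1: δ ≈ -27.4 + (7.3) = -20.1 per mil
step 2: δ ≈ -20.1 + (9.9) = -10.2 per mil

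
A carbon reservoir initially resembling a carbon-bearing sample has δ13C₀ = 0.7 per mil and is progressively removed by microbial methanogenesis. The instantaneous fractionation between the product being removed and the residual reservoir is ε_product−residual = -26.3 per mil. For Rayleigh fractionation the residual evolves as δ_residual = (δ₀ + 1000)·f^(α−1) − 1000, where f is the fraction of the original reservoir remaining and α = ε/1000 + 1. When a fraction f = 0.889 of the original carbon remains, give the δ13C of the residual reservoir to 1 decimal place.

3.8 per mil

Rayleigh residual: δ_res = (δ₀ + 1000)·f^(α−1) − 1000
α = ε/1000 + 1 = 0.97370, so α − 1 = -0.02630
f^(α−1) = 0.889^(-0.02630) = 1.003099
δ_res = (0.7 + 1000) × 1.003099 − 1000 = 1003.801 − 1000 = 3.80 per mil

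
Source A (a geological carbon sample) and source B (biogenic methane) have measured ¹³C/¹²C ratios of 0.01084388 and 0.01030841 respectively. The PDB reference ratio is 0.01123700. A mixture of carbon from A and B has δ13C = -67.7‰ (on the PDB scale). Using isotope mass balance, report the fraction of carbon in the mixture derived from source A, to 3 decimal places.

0.313

δ_A = (0.01084388/0.01123700 − 1)×1000 = (0.965016 − 1)×1000 = -34.984‰
δ_B = (0.01030841/0.01123700 − 1)×1000 = (0.917363 − 1)×1000 = -82.637‰
f_A = (δ_mix − δ_B)/(δ_A − δ_B) = (-67.7 − (-82.637))/(-34.984 − (-82.637))
f_A = 14.937 / 47.652 = 0.3135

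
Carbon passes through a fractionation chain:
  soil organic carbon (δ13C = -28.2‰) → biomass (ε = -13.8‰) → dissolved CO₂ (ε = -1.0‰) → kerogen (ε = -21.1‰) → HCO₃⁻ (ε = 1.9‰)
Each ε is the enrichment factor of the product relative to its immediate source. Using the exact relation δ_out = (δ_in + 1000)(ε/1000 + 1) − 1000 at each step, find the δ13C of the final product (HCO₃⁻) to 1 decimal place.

-61.0‰

step 1: δ = (-28.20 + 1000)·(-13.8/1000 + 1) − 1000 = -41.61‰
step 2: δ = (-41.61 + 1000)·(-1.0/1000 + 1) − 1000 = -42.57‰
step 3: δ = (-42.57 + 1000)·(-21.1/1000 + 1) − 1000 = -62.77‰
step 4: δ = (-62.77 + 1000)·(1.9/1000 + 1) − 1000 = -60.99‰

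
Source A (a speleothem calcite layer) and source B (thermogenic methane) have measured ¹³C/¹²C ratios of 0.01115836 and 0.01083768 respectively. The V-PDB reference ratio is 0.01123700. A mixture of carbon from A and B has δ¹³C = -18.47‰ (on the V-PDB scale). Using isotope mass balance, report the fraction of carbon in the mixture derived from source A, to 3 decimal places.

δ_A = (0.01115836/0.01123700 − 1)×1000 = (0.993002 − 1)×1000 = -6.998‰
δ_B = (0.01083768/0.01123700 − 1)×1000 = (0.964464 − 1)×1000 = -35.536‰
f_A = (δ_mix − δ_B)/(δ_A − δ_B) = (-18.47 − (-35.536))/(-6.998 − (-35.536))
f_A = 17.066 / 28.538 = 0.5980

0.598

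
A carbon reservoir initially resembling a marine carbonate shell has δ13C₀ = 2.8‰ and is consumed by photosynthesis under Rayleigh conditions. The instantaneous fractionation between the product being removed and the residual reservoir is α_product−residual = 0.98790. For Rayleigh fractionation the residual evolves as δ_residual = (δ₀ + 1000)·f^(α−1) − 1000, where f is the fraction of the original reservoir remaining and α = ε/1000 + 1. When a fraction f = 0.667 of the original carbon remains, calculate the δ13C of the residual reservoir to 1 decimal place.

7.7‰

Rayleigh residual: δ_res = (δ₀ + 1000)·f^(α−1) − 1000
α − 1 = -0.01210
f^(α−1) = 0.667^(-0.01210) = 1.004912
δ_res = (2.8 + 1000) × 1.004912 − 1000 = 1007.726 − 1000 = 7.73‰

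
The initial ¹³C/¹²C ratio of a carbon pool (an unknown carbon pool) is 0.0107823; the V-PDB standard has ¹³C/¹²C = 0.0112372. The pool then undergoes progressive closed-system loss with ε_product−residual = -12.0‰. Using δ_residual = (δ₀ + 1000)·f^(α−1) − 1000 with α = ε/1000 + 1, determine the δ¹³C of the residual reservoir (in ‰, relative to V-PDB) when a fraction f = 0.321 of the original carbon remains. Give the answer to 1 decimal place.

-27.3‰

δ₀ = (0.0107823/0.0112372 − 1)×1000 = (0.959518 − 1)×1000 = -40.482‰
α − 1 = ε/1000 = -0.0120
f^(α−1) = 0.321^(-0.0120) = 1.013729
δ_res = (-40.482 + 1000) × 1.013729 − 1000 = 972.692 − 1000 = -27.31‰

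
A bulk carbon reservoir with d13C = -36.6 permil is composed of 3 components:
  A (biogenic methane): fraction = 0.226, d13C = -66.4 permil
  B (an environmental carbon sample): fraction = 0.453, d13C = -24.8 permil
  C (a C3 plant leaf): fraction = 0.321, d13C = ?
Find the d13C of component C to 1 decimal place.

Isotope mass balance: δ_bulk = Σ fᵢ·δᵢ.
-36.6 = 0.226×(-66.4) + 0.453×(-24.8) + 0.321×δ_C
0.321·δ_C = -36.6 − (-26.241) = -10.359
δ_C = -10.359 / 0.321 = -32.27 permil

-32.3 permil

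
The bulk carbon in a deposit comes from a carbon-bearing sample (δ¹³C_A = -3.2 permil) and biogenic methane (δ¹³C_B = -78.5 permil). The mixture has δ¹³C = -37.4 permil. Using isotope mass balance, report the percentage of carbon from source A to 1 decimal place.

54.6%

δ_mix = f_A·δ_A + (1 − f_A)·δ_B  ⇒  f_A = (δ_mix − δ_B)/(δ_A − δ_B)
f_A = (-37.4 − (-78.5)) / (-3.2 − (-78.5))
f_A = 41.1 / 75.3 = 0.5458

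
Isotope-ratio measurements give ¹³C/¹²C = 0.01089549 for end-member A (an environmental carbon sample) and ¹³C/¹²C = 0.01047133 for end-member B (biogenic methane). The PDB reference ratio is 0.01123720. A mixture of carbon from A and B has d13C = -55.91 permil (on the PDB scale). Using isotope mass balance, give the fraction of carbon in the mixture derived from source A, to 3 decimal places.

δ_A = (0.01089549/0.01123720 − 1)×1000 = (0.969591 − 1)×1000 = -30.409 permil
δ_B = (0.01047133/0.01123720 − 1)×1000 = (0.931845 − 1)×1000 = -68.155 permil
f_A = (δ_mix − δ_B)/(δ_A − δ_B) = (-55.91 − (-68.155))/(-30.409 − (-68.155))
f_A = 12.245 / 37.746 = 0.3244

0.324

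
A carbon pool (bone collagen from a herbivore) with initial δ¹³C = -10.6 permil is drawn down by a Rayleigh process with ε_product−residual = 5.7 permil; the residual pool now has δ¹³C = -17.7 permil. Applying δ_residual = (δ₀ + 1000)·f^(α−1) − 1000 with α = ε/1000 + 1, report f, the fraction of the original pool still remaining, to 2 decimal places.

α − 1 = ε/1000 = 0.0057
(δ_res + 1000)/(δ₀ + 1000) = (-17.7 + 1000)/(-10.6 + 1000) = 982.3/989.4 = 0.992824
f = 0.992824^(1/0.0057) = exp(ln(0.992824)/0.0057) = exp(-0.00720/0.0057)
f = exp(-1.2635) = 0.2827

0.28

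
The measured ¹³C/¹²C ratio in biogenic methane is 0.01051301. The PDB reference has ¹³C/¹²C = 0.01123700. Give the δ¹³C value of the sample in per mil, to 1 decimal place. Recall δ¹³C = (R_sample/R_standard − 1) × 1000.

-64.4 per mil

δ¹³C = (R_sample / R_standard − 1) × 1000
R_sample / R_standard = 0.01051301 / 0.01123700 = 0.935571
δ¹³C = (0.935571 − 1) × 1000 = -64.43 per mil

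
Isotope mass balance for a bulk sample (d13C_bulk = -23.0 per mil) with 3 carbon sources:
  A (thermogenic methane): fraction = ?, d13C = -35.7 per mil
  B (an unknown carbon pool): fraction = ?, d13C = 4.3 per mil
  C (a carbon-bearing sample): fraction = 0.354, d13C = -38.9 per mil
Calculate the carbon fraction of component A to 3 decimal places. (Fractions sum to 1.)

0.300

Let f_A and f_B be the unknown fractions; fractions sum to 1 so f_A + f_B = 0.646.
Mass balance: Σ fᵢ·δᵢ = δ_bulk ⇒ f_A·(-35.7) + f_B·(4.3) = -23.0 − (-13.771) = -9.229
Substitute f_B = 0.646 − f_A:
f_A·(-35.7 − 4.3) = -9.229 − 0.646×(4.3) = -12.007
f_A = -12.007 / -40.0 = 0.3002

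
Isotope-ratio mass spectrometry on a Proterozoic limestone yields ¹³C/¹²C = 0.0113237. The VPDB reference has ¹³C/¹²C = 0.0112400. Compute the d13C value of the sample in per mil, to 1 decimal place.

7.4 per mil

d13C = (R_sample / R_standard − 1) × 1000
R_sample / R_standard = 0.0113237 / 0.0112400 = 1.007447
d13C = (1.007447 − 1) × 1000 = 7.45 per mil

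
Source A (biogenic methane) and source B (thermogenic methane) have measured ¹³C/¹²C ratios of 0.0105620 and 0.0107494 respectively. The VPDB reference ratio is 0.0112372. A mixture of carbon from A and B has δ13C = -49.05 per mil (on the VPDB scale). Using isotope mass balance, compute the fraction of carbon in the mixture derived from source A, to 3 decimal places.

0.338

δ_A = (0.0105620/0.0112372 − 1)×1000 = (0.939914 − 1)×1000 = -60.086 per mil
δ_B = (0.0107494/0.0112372 − 1)×1000 = (0.956591 − 1)×1000 = -43.409 per mil
f_A = (δ_mix − δ_B)/(δ_A − δ_B) = (-49.05 − (-43.409))/(-60.086 − (-43.409))
f_A = -5.641 / -16.677 = 0.3382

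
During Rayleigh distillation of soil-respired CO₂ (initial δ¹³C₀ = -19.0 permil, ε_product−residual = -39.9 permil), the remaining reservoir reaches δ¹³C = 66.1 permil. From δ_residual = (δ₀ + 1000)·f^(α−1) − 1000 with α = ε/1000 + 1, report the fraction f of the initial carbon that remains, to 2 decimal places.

0.12

α − 1 = ε/1000 = -0.0399
(δ_res + 1000)/(δ₀ + 1000) = (66.1 + 1000)/(-19.0 + 1000) = 1066.1/981.0 = 1.086748
f = 1.086748^(1/-0.0399) = exp(ln(1.086748)/-0.0399) = exp(0.08319/-0.0399)
f = exp(-2.0850) = 0.1243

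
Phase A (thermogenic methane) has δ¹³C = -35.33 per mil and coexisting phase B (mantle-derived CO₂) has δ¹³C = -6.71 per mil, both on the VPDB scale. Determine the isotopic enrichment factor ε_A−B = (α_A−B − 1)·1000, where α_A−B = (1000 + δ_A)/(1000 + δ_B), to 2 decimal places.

α_A−B = (1000 + -35.33) / (1000 + -6.71) = 964.67 / 993.29 = 0.971187
ε_A−B = (0.971187 − 1) × 1000 = -28.813 per mil
(The approximation ε ≈ δ_A − δ_B would give -28.62 per mil.)

-28.81 per mil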